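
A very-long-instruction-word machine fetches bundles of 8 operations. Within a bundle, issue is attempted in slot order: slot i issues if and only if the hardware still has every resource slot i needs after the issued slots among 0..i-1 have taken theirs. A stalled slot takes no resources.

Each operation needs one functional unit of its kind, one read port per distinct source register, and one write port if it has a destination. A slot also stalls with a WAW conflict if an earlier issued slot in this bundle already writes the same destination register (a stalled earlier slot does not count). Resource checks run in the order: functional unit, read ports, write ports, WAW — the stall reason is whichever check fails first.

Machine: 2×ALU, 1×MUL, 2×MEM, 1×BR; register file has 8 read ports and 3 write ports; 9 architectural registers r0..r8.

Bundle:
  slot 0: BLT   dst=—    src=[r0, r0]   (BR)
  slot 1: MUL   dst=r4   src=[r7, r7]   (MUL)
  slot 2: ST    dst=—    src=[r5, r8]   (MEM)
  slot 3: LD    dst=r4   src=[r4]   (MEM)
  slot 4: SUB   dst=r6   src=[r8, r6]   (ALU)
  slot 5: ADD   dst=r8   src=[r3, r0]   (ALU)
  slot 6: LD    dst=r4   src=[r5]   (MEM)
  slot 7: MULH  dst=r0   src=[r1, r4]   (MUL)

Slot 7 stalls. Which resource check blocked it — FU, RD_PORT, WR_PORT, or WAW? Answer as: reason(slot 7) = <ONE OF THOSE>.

[0] BR needs rd=1 wr=0: ok; after: ALU=2 MUL=1 MEM=2 BR=0, R=7, W=3
[1] MUL needs rd=1 wr=1: ok; after: ALU=2 MUL=0 MEM=2 BR=0, R=6, W=2
[2] MEM needs rd=2 wr=0: ok; after: ALU=2 MUL=0 MEM=1 BR=0, R=4, W=2
[3] MEM needs rd=1 wr=1: WAW; after: ALU=2 MUL=0 MEM=1 BR=0, R=4, W=2
[4] ALU needs rd=2 wr=1: ok; after: ALU=1 MUL=0 MEM=1 BR=0, R=2, W=1
[5] ALU needs rd=2 wr=1: ok; after: ALU=0 MUL=0 MEM=1 BR=0, R=0, W=0
[6] MEM needs rd=1 wr=1: RD_PORT; after: ALU=0 MUL=0 MEM=1 BR=0, R=0, W=0
[7] MUL needs rd=2 wr=1: FU; after: ALU=0 MUL=0 MEM=1 BR=0, R=0, W=0

reason(slot 7) = FU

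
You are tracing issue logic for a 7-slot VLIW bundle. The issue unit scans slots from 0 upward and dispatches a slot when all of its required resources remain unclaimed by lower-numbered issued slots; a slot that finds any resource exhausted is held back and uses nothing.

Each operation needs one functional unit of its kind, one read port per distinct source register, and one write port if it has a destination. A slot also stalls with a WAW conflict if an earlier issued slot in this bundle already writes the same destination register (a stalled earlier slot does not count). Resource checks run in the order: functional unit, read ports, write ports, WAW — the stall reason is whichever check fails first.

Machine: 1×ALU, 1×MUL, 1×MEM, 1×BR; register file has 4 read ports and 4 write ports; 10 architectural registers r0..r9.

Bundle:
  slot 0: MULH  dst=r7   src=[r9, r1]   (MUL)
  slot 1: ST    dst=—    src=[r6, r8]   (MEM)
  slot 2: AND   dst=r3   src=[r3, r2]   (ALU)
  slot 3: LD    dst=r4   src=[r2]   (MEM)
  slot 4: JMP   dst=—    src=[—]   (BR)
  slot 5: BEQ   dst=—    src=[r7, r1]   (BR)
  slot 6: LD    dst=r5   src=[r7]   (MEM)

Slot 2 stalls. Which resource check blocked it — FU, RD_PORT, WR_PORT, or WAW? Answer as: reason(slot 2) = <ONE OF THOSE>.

#0 MUL src=r9,r1 dispatched  <A:1 Mu:0 Ld:1 B:1 rd:2 wr:3>
#1 MEM src=r6,r8 dispatched  <A:1 Mu:0 Ld:0 B:1 rd:0 wr:3>
#2 ALU src=r3,r2 held:RD_PORT  <A:1 Mu:0 Ld:0 B:1 rd:0 wr:3>
#3 MEM src=r2 held:FU  <A:1 Mu:0 Ld:0 B:1 rd:0 wr:3>
#4 BR src=- dispatched  <A:1 Mu:0 Ld:0 B:0 rd:0 wr:3>
#5 BR src=r7,r1 held:FU  <A:1 Mu:0 Ld:0 B:0 rd:0 wr:3>
#6 MEM src=r7 held:FU  <A:1 Mu:0 Ld:0 B:0 rd:0 wr:3>

reason(slot 2) = RD_PORT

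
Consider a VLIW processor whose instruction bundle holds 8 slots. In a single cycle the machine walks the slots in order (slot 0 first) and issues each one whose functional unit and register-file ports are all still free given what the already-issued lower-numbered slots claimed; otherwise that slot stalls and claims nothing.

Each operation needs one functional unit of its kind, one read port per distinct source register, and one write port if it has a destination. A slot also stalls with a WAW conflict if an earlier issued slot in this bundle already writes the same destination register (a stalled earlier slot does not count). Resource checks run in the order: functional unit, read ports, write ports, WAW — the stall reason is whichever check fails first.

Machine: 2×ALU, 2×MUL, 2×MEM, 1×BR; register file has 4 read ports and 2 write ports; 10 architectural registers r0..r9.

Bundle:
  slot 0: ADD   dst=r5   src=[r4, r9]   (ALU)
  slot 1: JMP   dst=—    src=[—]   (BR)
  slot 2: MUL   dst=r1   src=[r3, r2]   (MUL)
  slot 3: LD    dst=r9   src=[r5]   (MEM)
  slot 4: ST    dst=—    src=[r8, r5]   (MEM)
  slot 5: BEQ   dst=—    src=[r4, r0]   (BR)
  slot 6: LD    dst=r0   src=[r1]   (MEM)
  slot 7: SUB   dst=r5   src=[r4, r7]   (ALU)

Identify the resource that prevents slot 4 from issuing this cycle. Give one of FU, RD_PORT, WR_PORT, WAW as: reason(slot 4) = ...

reason(slot 4) = RD_PORT

  0. ALU→r5 ⇒ go  {1A/2Mu/2Ld/1B | 2r 1w}
  1. BR ⇒ go  {1A/2Mu/2Ld/0B | 2r 1w}
  2. MUL→r1 ⇒ go  {1A/1Mu/2Ld/0B | 0r 0w}
  3. MEM→r9 ⇒ no(RD_PORT)  {1A/1Mu/2Ld/0B | 0r 0w}
  4. MEM ⇒ no(RD_PORT)  {1A/1Mu/2Ld/0B | 0r 0w}
  5. BR ⇒ no(FU)  {1A/1Mu/2Ld/0B | 0r 0w}
  6. MEM→r0 ⇒ no(RD_PORT)  {1A/1Mu/2Ld/0B | 0r 0w}
  7. ALU→r5 ⇒ no(RD_PORT)  {1A/1Mu/2Ld/0B | 0r 0w}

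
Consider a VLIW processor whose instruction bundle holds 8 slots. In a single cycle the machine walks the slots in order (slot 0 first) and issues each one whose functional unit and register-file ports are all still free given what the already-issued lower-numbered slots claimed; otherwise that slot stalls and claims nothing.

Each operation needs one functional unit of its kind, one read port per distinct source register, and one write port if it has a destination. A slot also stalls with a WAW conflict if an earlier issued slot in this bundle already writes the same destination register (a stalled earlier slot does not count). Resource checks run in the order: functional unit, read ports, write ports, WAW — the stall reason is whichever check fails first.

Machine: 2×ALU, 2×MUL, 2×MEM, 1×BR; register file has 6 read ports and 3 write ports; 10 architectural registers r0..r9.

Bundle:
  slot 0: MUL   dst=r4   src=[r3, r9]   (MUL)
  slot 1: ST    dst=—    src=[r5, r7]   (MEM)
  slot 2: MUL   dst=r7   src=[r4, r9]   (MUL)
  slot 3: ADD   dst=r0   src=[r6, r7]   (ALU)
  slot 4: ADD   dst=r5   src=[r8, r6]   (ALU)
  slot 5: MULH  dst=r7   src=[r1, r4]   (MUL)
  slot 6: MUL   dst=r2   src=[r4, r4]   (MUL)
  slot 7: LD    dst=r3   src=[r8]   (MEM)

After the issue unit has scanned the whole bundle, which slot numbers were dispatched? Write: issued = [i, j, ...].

issued = [0, 1, 2]

  0. MUL→r4 ⇒ go  {2A/1Mu/2Ld/1B | 4r 2w}
  1. MEM ⇒ go  {2A/1Mu/1Ld/1B | 2r 2w}
  2. MUL→r7 ⇒ go  {2A/0Mu/1Ld/1B | 0r 1w}
  3. ALU→r0 ⇒ no(RD_PORT)  {2A/0Mu/1Ld/1B | 0r 1w}
  4. ALU→r5 ⇒ no(RD_PORT)  {2A/0Mu/1Ld/1B | 0r 1w}
  5. MUL→r7 ⇒ no(FU)  {2A/0Mu/1Ld/1B | 0r 1w}
  6. MUL→r2 ⇒ no(FU)  {2A/0Mu/1Ld/1B | 0r 1w}
  7. MEM→r3 ⇒ no(RD_PORT)  {2A/0Mu/1Ld/1B | 0r 1w}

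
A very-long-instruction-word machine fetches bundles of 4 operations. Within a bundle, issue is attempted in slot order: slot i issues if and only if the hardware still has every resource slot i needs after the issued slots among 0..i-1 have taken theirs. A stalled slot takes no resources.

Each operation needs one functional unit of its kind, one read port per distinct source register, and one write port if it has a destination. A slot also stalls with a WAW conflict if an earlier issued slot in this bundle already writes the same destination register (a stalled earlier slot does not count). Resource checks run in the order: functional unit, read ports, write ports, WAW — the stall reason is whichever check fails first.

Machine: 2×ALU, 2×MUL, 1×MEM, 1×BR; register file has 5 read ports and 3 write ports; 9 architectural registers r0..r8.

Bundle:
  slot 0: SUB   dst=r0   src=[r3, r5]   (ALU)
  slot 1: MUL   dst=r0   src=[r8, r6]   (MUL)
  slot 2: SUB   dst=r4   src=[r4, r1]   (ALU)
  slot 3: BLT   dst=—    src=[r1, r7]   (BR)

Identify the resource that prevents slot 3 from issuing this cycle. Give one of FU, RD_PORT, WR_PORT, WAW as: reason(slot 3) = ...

reason(slot 3) = RD_PORT

[0] ALU needs rd=2 wr=1: ok; after: ALU=1 MUL=2 MEM=1 BR=1, R=3, W=2
[1] MUL needs rd=2 wr=1: WAW; after: ALU=1 MUL=2 MEM=1 BR=1, R=3, W=2
[2] ALU needs rd=2 wr=1: ok; after: ALU=0 MUL=2 MEM=1 BR=1, R=1, W=1
[3] BR needs rd=2 wr=0: RD_PORT; after: ALU=0 MUL=2 MEM=1 BR=1, R=1, W=1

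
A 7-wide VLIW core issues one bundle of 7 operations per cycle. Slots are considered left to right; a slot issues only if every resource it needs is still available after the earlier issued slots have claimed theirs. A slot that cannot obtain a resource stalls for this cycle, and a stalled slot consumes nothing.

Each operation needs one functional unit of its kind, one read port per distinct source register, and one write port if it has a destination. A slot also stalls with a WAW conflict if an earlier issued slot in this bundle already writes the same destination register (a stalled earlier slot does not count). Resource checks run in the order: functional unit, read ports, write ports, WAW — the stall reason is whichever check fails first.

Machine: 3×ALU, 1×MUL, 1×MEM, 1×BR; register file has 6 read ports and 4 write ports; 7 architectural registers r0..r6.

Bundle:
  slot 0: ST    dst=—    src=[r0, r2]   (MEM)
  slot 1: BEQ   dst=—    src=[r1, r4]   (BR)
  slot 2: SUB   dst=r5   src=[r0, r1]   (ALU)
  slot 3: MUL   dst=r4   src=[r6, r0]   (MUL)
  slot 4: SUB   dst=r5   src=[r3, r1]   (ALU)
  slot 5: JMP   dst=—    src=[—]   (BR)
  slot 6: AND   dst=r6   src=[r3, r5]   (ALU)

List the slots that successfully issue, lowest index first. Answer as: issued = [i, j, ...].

(0) want 1×MEM +2rd +0wr — yes → AL3|MU1|ME0|BR1|rd4|wr4
(1) want 1×BR +2rd +0wr — yes → AL3|MU1|ME0|BR0|rd2|wr4
(2) want 1×ALU +2rd +1wr — yes → AL2|MU1|ME0|BR0|rd0|wr3
(3) want 1×MUL +2rd +1wr — RD_PORT → AL2|MU1|ME0|BR0|rd0|wr3
(4) want 1×ALU +2rd +1wr — RD_PORT → AL2|MU1|ME0|BR0|rd0|wr3
(5) want 1×BR +0rd +0wr — FU → AL2|MU1|ME0|BR0|rd0|wr3
(6) want 1×ALU +2rd +1wr — RD_PORT → AL2|MU1|ME0|BR0|rd0|wr3

issued = [0, 1, 2]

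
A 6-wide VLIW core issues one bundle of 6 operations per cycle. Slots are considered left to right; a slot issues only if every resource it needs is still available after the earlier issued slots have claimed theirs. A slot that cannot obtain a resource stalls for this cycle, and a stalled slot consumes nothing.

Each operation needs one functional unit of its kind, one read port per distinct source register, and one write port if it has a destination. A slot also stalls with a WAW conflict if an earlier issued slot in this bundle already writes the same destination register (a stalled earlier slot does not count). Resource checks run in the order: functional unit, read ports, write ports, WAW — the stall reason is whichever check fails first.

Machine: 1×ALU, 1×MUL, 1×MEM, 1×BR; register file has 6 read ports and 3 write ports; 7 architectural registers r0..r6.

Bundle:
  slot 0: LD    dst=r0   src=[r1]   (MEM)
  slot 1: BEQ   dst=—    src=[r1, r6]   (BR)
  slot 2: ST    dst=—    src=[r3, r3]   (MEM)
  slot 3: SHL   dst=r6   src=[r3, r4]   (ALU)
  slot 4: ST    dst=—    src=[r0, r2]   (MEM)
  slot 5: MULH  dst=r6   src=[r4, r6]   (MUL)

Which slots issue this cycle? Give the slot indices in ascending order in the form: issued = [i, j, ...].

#0 MEM src=r1 dispatched  <A:1 Mu:1 Ld:0 B:1 rd:5 wr:2>
#1 BR src=r1,r6 dispatched  <A:1 Mu:1 Ld:0 B:0 rd:3 wr:2>
#2 MEM src=r3,r3 held:FU  <A:1 Mu:1 Ld:0 B:0 rd:3 wr:2>
#3 ALU src=r3,r4 dispatched  <A:0 Mu:1 Ld:0 B:0 rd:1 wr:1>
#4 MEM src=r0,r2 held:FU  <A:0 Mu:1 Ld:0 B:0 rd:1 wr:1>
#5 MUL src=r4,r6 held:RD_PORT  <A:0 Mu:1 Ld:0 B:0 rd:1 wr:1>

issued = [0, 1, 3]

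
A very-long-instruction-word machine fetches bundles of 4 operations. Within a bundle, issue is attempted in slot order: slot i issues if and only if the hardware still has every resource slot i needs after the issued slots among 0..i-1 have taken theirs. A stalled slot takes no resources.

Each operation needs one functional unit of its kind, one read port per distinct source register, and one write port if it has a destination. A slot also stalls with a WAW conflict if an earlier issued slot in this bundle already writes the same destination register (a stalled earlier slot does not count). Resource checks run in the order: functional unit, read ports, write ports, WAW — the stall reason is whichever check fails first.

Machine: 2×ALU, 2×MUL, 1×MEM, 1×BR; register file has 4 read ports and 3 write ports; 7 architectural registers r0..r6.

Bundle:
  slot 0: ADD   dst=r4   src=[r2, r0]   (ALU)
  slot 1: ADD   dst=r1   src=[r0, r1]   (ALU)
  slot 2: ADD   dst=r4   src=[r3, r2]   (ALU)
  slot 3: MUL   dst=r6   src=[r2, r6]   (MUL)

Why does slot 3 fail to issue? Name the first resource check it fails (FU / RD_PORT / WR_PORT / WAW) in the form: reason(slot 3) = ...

reason(slot 3) = RD_PORT

#0 ALU src=r2,r0 dispatched  <A:1 Mu:2 Ld:1 B:1 rd:2 wr:2>
#1 ALU src=r0,r1 dispatched  <A:0 Mu:2 Ld:1 B:1 rd:0 wr:1>
#2 ALU src=r3,r2 held:FU  <A:0 Mu:2 Ld:1 B:1 rd:0 wr:1>
#3 MUL src=r2,r6 held:RD_PORT  <A:0 Mu:2 Ld:1 B:1 rd:0 wr:1>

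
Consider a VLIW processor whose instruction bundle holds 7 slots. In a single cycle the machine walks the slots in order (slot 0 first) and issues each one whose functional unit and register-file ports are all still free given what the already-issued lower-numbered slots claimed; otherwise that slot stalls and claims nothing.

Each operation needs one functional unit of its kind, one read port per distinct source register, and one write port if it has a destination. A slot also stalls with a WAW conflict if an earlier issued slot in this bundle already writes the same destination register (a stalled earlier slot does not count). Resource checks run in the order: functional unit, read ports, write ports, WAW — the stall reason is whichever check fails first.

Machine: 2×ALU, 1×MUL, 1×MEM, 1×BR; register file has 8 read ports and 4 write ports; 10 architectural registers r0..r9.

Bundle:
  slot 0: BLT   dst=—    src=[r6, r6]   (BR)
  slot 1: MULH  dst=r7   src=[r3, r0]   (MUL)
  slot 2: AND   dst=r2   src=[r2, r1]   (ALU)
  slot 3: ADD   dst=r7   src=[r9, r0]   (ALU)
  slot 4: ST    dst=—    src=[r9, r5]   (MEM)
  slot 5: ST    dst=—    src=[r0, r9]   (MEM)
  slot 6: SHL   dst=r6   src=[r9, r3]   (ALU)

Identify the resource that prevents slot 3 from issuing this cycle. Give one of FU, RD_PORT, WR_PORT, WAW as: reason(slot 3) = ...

  0. BR ⇒ go  {2A/1Mu/1Ld/0B | 7r 4w}
  1. MUL→r7 ⇒ go  {2A/0Mu/1Ld/0B | 5r 3w}
  2. ALU→r2 ⇒ go  {1A/0Mu/1Ld/0B | 3r 2w}
  3. ALU→r7 ⇒ no(WAW)  {1A/0Mu/1Ld/0B | 3r 2w}
  4. MEM ⇒ go  {1A/0Mu/0Ld/0B | 1r 2w}
  5. MEM ⇒ no(FU)  {1A/0Mu/0Ld/0B | 1r 2w}
  6. ALU→r6 ⇒ no(RD_PORT)  {1A/0Mu/0Ld/0B | 1r 2w}

reason(slot 3) = WAW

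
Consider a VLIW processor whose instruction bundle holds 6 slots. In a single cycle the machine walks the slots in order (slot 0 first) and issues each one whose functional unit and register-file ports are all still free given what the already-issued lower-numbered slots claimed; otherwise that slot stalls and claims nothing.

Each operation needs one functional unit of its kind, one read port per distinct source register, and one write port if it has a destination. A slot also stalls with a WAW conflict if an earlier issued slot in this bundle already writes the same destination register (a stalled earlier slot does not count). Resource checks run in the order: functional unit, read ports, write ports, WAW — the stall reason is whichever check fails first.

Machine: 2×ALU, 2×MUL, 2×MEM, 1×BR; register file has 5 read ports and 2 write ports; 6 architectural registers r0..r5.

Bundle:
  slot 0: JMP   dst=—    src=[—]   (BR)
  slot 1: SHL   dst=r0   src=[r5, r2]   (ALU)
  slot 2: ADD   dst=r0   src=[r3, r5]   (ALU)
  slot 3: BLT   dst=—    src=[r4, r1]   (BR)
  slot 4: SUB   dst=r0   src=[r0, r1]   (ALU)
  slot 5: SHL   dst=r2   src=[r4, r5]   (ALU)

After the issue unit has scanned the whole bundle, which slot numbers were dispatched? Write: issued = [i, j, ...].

issued = [0, 1, 5]

slot 0 (BR): ISSUE — free A2,Mu2,Ld2,B0 rp5 wp2
slot 1 (ALU): ISSUE — free A1,Mu2,Ld2,B0 rp3 wp1
slot 2 (ALU): stall WAW — free A1,Mu2,Ld2,B0 rp3 wp1
slot 3 (BR): stall FU — free A1,Mu2,Ld2,B0 rp3 wp1
slot 4 (ALU): stall WAW — free A1,Mu2,Ld2,B0 rp3 wp1
slot 5 (ALU): ISSUE — free A0,Mu2,Ld2,B0 rp1 wp0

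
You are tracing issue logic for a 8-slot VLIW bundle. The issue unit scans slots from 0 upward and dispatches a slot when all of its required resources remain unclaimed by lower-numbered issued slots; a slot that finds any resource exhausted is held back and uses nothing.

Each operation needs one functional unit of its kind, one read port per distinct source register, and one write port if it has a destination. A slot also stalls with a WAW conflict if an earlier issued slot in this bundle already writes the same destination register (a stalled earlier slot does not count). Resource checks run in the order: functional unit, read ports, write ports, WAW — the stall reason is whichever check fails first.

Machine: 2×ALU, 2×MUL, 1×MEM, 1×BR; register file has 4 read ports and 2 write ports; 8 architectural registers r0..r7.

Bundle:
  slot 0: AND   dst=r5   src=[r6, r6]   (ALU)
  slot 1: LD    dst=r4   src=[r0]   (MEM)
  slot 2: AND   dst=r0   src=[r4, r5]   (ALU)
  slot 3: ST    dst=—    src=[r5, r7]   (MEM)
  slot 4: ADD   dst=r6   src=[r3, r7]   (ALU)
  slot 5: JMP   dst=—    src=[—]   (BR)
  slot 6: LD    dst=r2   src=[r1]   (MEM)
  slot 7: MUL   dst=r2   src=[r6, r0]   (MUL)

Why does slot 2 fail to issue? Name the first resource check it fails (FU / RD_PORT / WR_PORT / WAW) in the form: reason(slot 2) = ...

(0) want 1×ALU +1rd +1wr — yes → AL1|MU2|ME1|BR1|rd3|wr1
(1) want 1×MEM +1rd +1wr — yes → AL1|MU2|ME0|BR1|rd2|wr0
(2) want 1×ALU +2rd +1wr — WR_PORT → AL1|MU2|ME0|BR1|rd2|wr0
(3) want 1×MEM +2rd +0wr — FU → AL1|MU2|ME0|BR1|rd2|wr0
(4) want 1×ALU +2rd +1wr — WR_PORT → AL1|MU2|ME0|BR1|rd2|wr0
(5) want 1×BR +0rd +0wr — yes → AL1|MU2|ME0|BR0|rd2|wr0
(6) want 1×MEM +1rd +1wr — FU → AL1|MU2|ME0|BR0|rd2|wr0
(7) want 1×MUL +2rd +1wr — WR_PORT → AL1|MU2|ME0|BR0|rd2|wr0

reason(slot 2) = WR_PORT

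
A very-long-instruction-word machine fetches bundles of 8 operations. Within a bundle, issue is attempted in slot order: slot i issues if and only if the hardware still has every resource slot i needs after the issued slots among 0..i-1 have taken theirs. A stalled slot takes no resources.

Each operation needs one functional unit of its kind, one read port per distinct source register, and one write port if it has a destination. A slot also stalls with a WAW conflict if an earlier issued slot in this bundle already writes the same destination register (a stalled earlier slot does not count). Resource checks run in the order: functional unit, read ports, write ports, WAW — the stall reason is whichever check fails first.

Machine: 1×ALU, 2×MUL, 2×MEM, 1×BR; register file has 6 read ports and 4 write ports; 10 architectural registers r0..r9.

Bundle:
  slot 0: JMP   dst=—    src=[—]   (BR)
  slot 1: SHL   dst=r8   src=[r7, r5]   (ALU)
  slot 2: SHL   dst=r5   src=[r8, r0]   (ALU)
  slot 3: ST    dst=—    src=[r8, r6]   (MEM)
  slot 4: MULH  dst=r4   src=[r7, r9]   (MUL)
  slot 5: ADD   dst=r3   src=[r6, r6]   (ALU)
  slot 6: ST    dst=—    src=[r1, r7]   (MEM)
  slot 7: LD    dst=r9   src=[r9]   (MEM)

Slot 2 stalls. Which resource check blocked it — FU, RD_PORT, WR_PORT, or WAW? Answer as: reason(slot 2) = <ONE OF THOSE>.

(0) want 1×BR +0rd +0wr — yes → AL1|MU2|ME2|BR0|rd6|wr4
(1) want 1×ALU +2rd +1wr — yes → AL0|MU2|ME2|BR0|rd4|wr3
(2) want 1×ALU +2rd +1wr — FU → AL0|MU2|ME2|BR0|rd4|wr3
(3) want 1×MEM +2rd +0wr — yes → AL0|MU2|ME1|BR0|rd2|wr3
(4) want 1×MUL +2rd +1wr — yes → AL0|MU1|ME1|BR0|rd0|wr2
(5) want 1×ALU +1rd +1wr — FU → AL0|MU1|ME1|BR0|rd0|wr2
(6) want 1×MEM +2rd +0wr — RD_PORT → AL0|MU1|ME1|BR0|rd0|wr2
(7) want 1×MEM +1rd +1wr — RD_PORT → AL0|MU1|ME1|BR0|rd0|wr2

reason(slot 2) = FU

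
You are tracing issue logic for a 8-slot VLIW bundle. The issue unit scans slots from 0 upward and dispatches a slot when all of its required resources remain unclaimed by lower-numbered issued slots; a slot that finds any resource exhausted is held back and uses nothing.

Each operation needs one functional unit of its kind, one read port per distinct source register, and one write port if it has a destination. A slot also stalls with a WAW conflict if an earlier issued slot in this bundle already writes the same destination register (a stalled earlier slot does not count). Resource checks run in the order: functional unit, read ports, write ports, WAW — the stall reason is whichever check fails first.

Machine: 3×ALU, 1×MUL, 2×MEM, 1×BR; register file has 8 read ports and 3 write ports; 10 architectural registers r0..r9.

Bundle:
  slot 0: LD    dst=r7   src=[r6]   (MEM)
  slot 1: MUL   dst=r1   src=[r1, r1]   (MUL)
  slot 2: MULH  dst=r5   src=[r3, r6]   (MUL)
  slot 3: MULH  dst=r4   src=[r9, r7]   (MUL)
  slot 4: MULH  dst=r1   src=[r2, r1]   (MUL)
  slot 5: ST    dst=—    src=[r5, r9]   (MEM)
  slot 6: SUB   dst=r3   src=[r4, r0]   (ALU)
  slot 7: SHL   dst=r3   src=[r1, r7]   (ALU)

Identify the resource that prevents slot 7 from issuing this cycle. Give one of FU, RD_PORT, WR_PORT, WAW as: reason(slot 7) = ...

[0] MEM needs rd=1 wr=1: ok; after: ALU=3 MUL=1 MEM=1 BR=1, R=7, W=2
[1] MUL needs rd=1 wr=1: ok; after: ALU=3 MUL=0 MEM=1 BR=1, R=6, W=1
[2] MUL needs rd=2 wr=1: FU; after: ALU=3 MUL=0 MEM=1 BR=1, R=6, W=1
[3] MUL needs rd=2 wr=1: FU; after: ALU=3 MUL=0 MEM=1 BR=1, R=6, W=1
[4] MUL needs rd=2 wr=1: FU; after: ALU=3 MUL=0 MEM=1 BR=1, R=6, W=1
[5] MEM needs rd=2 wr=0: ok; after: ALU=3 MUL=0 MEM=0 BR=1, R=4, W=1
[6] ALU needs rd=2 wr=1: ok; after: ALU=2 MUL=0 MEM=0 BR=1, R=2, W=0
[7] ALU needs rd=2 wr=1: WR_PORT; after: ALU=2 MUL=0 MEM=0 BR=1, R=2, W=0

reason(slot 7) = WR_PORT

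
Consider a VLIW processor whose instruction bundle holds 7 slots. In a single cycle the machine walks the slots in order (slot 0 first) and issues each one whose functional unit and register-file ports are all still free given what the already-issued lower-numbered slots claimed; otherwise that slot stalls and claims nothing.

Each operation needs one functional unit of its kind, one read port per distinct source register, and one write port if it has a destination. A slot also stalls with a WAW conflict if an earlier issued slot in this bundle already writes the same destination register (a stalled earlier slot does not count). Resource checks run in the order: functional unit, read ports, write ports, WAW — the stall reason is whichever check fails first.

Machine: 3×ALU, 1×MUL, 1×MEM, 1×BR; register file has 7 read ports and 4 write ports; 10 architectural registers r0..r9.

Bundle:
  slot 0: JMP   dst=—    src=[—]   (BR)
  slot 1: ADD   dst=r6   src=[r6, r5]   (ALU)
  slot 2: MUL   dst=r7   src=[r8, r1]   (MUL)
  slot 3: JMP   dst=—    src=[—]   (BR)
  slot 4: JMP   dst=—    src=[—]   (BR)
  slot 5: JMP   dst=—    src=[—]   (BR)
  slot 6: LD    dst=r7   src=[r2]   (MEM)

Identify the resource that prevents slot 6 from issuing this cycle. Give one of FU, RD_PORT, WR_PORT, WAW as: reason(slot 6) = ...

(0) want 1×BR +0rd +0wr — yes → AL3|MU1|ME1|BR0|rd7|wr4
(1) want 1×ALU +2rd +1wr — yes → AL2|MU1|ME1|BR0|rd5|wr3
(2) want 1×MUL +2rd +1wr — yes → AL2|MU0|ME1|BR0|rd3|wr2
(3) want 1×BR +0rd +0wr — FU → AL2|MU0|ME1|BR0|rd3|wr2
(4) want 1×BR +0rd +0wr — FU → AL2|MU0|ME1|BR0|rd3|wr2
(5) want 1×BR +0rd +0wr — FU → AL2|MU0|ME1|BR0|rd3|wr2
(6) want 1×MEM +1rd +1wr — WAW → AL2|MU0|ME1|BR0|rd3|wr2

reason(slot 6) = WAW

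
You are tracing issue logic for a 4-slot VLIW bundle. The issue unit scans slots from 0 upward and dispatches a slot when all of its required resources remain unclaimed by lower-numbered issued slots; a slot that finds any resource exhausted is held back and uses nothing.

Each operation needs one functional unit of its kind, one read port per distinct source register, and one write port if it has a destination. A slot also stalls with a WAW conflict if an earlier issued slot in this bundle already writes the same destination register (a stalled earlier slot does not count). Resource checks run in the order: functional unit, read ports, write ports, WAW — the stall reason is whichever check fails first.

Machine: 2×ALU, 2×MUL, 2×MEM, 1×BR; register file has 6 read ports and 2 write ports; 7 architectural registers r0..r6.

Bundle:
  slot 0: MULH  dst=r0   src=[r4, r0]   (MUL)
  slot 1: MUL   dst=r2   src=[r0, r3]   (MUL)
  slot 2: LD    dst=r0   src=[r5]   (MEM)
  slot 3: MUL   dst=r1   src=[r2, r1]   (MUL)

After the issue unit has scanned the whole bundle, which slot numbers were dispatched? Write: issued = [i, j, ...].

slot 0 (MUL): ISSUE — free A2,Mu1,Ld2,B1 rp4 wp1
slot 1 (MUL): ISSUE — free A2,Mu0,Ld2,B1 rp2 wp0
slot 2 (MEM): stall WR_PORT — free A2,Mu0,Ld2,B1 rp2 wp0
slot 3 (MUL): stall FU — free A2,Mu0,Ld2,B1 rp2 wp0

issued = [0, 1]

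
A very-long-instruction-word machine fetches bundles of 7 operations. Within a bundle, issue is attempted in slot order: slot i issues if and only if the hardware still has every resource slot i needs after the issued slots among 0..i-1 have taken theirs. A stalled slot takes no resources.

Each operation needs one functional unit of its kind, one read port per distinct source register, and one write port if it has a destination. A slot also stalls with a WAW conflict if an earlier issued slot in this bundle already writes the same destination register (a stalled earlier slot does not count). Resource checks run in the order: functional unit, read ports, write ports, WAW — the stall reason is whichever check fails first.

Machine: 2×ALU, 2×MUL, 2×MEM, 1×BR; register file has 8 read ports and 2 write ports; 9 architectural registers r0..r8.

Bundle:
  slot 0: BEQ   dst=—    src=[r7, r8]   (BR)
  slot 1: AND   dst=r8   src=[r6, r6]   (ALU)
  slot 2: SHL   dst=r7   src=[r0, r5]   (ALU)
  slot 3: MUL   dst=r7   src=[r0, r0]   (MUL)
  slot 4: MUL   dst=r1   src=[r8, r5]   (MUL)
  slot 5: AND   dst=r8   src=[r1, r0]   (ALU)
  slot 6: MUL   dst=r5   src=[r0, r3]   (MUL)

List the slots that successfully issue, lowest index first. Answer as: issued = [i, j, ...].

issued = [0, 1, 2]

[0] BR needs rd=2 wr=0: ok; after: ALU=2 MUL=2 MEM=2 BR=0, R=6, W=2
[1] ALU needs rd=1 wr=1: ok; after: ALU=1 MUL=2 MEM=2 BR=0, R=5, W=1
[2] ALU needs rd=2 wr=1: ok; after: ALU=0 MUL=2 MEM=2 BR=0, R=3, W=0
[3] MUL needs rd=1 wr=1: WR_PORT; after: ALU=0 MUL=2 MEM=2 BR=0, R=3, W=0
[4] MUL needs rd=2 wr=1: WR_PORT; after: ALU=0 MUL=2 MEM=2 BR=0, R=3, W=0
[5] ALU needs rd=2 wr=1: FU; after: ALU=0 MUL=2 MEM=2 BR=0, R=3, W=0
[6] MUL needs rd=2 wr=1: WR_PORT; after: ALU=0 MUL=2 MEM=2 BR=0, R=3, W=0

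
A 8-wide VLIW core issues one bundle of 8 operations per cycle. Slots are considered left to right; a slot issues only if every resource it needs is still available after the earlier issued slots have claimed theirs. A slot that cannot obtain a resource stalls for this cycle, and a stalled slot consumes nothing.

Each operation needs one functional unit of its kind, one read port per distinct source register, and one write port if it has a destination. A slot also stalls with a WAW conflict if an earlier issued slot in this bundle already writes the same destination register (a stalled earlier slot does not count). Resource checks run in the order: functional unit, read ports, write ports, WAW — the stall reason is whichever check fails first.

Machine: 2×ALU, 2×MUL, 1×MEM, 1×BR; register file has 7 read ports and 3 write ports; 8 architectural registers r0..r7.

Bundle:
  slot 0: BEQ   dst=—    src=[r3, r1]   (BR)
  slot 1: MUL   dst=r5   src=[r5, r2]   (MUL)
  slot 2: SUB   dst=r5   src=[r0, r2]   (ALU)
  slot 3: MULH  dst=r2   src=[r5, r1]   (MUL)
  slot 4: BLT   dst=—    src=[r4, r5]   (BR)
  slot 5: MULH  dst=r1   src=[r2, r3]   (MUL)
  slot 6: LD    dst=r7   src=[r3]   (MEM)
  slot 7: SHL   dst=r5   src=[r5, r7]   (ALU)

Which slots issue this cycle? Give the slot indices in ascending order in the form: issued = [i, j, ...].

issued = [0, 1, 3, 6]

  0. BR ⇒ go  {2A/2Mu/1Ld/0B | 5r 3w}
  1. MUL→r5 ⇒ go  {2A/1Mu/1Ld/0B | 3r 2w}
  2. ALU→r5 ⇒ no(WAW)  {2A/1Mu/1Ld/0B | 3r 2w}
  3. MUL→r2 ⇒ go  {2A/0Mu/1Ld/0B | 1r 1w}
  4. BR ⇒ no(FU)  {2A/0Mu/1Ld/0B | 1r 1w}
  5. MUL→r1 ⇒ no(FU)  {2A/0Mu/1Ld/0B | 1r 1w}
  6. MEM→r7 ⇒ go  {2A/0Mu/0Ld/0B | 0r 0w}
  7. ALU→r5 ⇒ no(RD_PORT)  {2A/0Mu/0Ld/0B | 0r 0w}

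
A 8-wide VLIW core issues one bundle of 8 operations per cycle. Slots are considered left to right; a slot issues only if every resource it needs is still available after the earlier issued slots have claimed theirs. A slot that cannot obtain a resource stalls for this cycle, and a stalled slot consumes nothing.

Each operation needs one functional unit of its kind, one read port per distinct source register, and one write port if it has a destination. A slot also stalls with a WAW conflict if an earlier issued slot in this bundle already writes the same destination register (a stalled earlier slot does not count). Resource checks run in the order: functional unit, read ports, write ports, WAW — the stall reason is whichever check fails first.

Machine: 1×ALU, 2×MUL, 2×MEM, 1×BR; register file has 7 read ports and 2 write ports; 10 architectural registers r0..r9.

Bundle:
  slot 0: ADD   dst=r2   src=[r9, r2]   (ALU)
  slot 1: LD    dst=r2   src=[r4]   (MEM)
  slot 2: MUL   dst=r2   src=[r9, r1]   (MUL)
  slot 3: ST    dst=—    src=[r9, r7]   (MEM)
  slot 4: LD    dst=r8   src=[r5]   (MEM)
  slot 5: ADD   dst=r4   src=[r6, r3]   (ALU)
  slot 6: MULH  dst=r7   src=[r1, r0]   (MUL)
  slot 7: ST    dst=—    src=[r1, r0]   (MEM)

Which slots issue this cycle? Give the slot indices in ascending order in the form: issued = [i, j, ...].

issued = [0, 3, 4]

(0) want 1×ALU +2rd +1wr — yes → AL0|MU2|ME2|BR1|rd5|wr1
(1) want 1×MEM +1rd +1wr — WAW → AL0|MU2|ME2|BR1|rd5|wr1
(2) want 1×MUL +2rd +1wr — WAW → AL0|MU2|ME2|BR1|rd5|wr1
(3) want 1×MEM +2rd +0wr — yes → AL0|MU2|ME1|BR1|rd3|wr1
(4) want 1×MEM +1rd +1wr — yes → AL0|MU2|ME0|BR1|rd2|wr0
(5) want 1×ALU +2rd +1wr — FU → AL0|MU2|ME0|BR1|rd2|wr0
(6) want 1×MUL +2rd +1wr — WR_PORT → AL0|MU2|ME0|BR1|rd2|wr0
(7) want 1×MEM +2rd +0wr — FU → AL0|MU2|ME0|BR1|rd2|wr0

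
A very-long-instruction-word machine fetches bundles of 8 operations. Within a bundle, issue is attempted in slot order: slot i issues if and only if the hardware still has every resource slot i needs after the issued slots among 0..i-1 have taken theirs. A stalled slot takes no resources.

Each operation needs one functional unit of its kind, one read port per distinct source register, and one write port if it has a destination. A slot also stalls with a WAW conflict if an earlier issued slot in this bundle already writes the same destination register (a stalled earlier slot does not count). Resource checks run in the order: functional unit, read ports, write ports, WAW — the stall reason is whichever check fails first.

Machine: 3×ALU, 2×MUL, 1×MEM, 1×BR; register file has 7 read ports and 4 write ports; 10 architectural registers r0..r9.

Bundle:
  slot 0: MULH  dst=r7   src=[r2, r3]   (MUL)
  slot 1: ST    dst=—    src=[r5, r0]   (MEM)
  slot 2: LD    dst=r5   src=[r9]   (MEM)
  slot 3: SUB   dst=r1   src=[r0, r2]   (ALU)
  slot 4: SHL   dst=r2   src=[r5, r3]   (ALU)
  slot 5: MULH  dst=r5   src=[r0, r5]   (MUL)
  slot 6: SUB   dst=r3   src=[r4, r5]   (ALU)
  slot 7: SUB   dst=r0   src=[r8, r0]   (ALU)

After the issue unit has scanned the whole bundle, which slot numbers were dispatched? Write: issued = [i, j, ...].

slot 0 (MUL): ISSUE — free A3,Mu1,Ld1,B1 rp5 wp3
slot 1 (MEM): ISSUE — free A3,Mu1,Ld0,B1 rp3 wp3
slot 2 (MEM): stall FU — free A3,Mu1,Ld0,B1 rp3 wp3
slot 3 (ALU): ISSUE — free A2,Mu1,Ld0,B1 rp1 wp2
slot 4 (ALU): stall RD_PORT — free A2,Mu1,Ld0,B1 rp1 wp2
slot 5 (MUL): stall RD_PORT — free A2,Mu1,Ld0,B1 rp1 wp2
slot 6 (ALU): stall RD_PORT — free A2,Mu1,Ld0,B1 rp1 wp2
slot 7 (ALU): stall RD_PORT — free A2,Mu1,Ld0,B1 rp1 wp2

issued = [0, 1, 3]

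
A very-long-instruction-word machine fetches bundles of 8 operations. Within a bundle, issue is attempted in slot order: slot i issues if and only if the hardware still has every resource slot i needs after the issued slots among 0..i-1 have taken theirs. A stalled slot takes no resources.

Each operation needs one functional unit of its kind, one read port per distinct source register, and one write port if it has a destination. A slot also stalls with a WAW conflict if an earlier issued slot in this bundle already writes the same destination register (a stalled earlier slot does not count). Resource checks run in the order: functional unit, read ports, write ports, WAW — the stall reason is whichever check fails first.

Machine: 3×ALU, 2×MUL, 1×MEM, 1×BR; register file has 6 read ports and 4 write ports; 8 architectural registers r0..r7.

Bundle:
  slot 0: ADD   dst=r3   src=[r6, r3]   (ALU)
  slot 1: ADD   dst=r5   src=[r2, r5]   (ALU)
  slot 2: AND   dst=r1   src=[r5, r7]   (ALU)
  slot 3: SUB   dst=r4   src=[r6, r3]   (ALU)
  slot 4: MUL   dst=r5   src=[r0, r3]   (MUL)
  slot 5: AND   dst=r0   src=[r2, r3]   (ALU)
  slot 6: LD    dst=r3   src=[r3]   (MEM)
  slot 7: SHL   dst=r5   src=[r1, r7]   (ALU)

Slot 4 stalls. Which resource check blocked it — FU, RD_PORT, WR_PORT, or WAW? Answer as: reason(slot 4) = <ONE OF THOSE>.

reason(slot 4) = RD_PORT

[0] ALU needs rd=2 wr=1: ok; after: ALU=2 MUL=2 MEM=1 BR=1, R=4, W=3
[1] ALU needs rd=2 wr=1: ok; after: ALU=1 MUL=2 MEM=1 BR=1, R=2, W=2
[2] ALU needs rd=2 wr=1: ok; after: ALU=0 MUL=2 MEM=1 BR=1, R=0, W=1
[3] ALU needs rd=2 wr=1: FU; after: ALU=0 MUL=2 MEM=1 BR=1, R=0, W=1
[4] MUL needs rd=2 wr=1: RD_PORT; after: ALU=0 MUL=2 MEM=1 BR=1, R=0, W=1
[5] ALU needs rd=2 wr=1: FU; after: ALU=0 MUL=2 MEM=1 BR=1, R=0, W=1
[6] MEM needs rd=1 wr=1: RD_PORT; after: ALU=0 MUL=2 MEM=1 BR=1, R=0, W=1
[7] ALU needs rd=2 wr=1: FU; after: ALU=0 MUL=2 MEM=1 BR=1, R=0, W=1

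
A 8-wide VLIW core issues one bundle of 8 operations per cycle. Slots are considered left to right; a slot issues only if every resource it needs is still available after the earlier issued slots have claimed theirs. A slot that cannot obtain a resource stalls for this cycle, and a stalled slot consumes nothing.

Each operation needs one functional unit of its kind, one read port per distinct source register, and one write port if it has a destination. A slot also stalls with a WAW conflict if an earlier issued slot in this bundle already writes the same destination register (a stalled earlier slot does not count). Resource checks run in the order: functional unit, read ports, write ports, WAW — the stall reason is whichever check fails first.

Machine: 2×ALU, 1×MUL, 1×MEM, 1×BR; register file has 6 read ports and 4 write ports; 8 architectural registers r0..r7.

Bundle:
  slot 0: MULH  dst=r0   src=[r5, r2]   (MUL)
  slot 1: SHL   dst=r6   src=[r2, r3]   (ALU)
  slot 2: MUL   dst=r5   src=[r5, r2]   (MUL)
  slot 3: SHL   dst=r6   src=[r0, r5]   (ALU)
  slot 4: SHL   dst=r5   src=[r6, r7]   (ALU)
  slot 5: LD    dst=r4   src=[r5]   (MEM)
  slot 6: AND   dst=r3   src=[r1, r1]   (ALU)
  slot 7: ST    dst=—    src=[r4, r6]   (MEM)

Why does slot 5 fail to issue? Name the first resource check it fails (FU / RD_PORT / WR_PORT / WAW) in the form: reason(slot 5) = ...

  0. MUL→r0 ⇒ go  {2A/0Mu/1Ld/1B | 4r 3w}
  1. ALU→r6 ⇒ go  {1A/0Mu/1Ld/1B | 2r 2w}
  2. MUL→r5 ⇒ no(FU)  {1A/0Mu/1Ld/1B | 2r 2w}
  3. ALU→r6 ⇒ no(WAW)  {1A/0Mu/1Ld/1B | 2r 2w}
  4. ALU→r5 ⇒ go  {0A/0Mu/1Ld/1B | 0r 1w}
  5. MEM→r4 ⇒ no(RD_PORT)  {0A/0Mu/1Ld/1B | 0r 1w}
  6. ALU→r3 ⇒ no(FU)  {0A/0Mu/1Ld/1B | 0r 1w}
  7. MEM ⇒ no(RD_PORT)  {0A/0Mu/1Ld/1B | 0r 1w}

reason(slot 5) = RD_PORT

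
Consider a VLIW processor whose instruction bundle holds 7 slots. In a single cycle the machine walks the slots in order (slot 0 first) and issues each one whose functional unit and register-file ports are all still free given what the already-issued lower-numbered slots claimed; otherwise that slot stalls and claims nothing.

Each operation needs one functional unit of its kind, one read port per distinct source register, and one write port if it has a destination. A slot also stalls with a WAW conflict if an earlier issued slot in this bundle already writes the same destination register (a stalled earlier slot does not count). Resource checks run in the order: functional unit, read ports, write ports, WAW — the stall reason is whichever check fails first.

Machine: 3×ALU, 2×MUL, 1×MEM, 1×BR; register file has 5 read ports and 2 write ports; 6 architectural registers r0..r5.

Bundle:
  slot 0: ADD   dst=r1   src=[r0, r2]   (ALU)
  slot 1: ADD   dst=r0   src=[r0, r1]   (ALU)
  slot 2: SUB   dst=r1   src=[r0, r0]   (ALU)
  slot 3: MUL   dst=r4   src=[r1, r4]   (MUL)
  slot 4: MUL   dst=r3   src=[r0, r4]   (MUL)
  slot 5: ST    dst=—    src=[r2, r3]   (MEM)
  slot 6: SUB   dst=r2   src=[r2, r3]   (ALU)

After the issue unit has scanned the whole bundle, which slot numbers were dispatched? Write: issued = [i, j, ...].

issued = [0, 1]

  0. ALU→r1 ⇒ go  {2A/2Mu/1Ld/1B | 3r 1w}
  1. ALU→r0 ⇒ go  {1A/2Mu/1Ld/1B | 1r 0w}
  2. ALU→r1 ⇒ no(WR_PORT)  {1A/2Mu/1Ld/1B | 1r 0w}
  3. MUL→r4 ⇒ no(RD_PORT)  {1A/2Mu/1Ld/1B | 1r 0w}
  4. MUL→r3 ⇒ no(RD_PORT)  {1A/2Mu/1Ld/1B | 1r 0w}
  5. MEM ⇒ no(RD_PORT)  {1A/2Mu/1Ld/1B | 1r 0w}
  6. ALU→r2 ⇒ no(RD_PORT)  {1A/2Mu/1Ld/1B | 1r 0w}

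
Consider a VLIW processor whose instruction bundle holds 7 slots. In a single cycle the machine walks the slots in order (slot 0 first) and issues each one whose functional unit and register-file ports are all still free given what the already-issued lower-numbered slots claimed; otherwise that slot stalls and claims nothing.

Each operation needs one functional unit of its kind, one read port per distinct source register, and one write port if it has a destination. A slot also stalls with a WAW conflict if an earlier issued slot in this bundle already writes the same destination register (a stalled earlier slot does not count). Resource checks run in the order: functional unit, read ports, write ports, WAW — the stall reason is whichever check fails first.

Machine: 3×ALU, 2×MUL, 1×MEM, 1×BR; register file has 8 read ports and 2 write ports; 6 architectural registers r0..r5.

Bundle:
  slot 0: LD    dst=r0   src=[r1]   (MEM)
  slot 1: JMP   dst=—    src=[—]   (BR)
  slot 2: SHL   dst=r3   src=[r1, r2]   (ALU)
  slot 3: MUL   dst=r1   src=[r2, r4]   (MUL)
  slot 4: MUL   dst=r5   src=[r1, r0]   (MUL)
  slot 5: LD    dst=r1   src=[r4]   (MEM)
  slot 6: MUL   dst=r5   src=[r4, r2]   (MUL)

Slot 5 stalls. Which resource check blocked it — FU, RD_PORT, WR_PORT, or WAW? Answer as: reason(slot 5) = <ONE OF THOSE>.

reason(slot 5) = FU

(0) want 1×MEM +1rd +1wr — yes → AL3|MU2|ME0|BR1|rd7|wr1
(1) want 1×BR +0rd +0wr — yes → AL3|MU2|ME0|BR0|rd7|wr1
(2) want 1×ALU +2rd +1wr — yes → AL2|MU2|ME0|BR0|rd5|wr0
(3) want 1×MUL +2rd +1wr — WR_PORT → AL2|MU2|ME0|BR0|rd5|wr0
(4) want 1×MUL +2rd +1wr — WR_PORT → AL2|MU2|ME0|BR0|rd5|wr0
(5) want 1×MEM +1rd +1wr — FU → AL2|MU2|ME0|BR0|rd5|wr0
(6) want 1×MUL +2rd +1wr — WR_PORT → AL2|MU2|ME0|BR0|rd5|wr0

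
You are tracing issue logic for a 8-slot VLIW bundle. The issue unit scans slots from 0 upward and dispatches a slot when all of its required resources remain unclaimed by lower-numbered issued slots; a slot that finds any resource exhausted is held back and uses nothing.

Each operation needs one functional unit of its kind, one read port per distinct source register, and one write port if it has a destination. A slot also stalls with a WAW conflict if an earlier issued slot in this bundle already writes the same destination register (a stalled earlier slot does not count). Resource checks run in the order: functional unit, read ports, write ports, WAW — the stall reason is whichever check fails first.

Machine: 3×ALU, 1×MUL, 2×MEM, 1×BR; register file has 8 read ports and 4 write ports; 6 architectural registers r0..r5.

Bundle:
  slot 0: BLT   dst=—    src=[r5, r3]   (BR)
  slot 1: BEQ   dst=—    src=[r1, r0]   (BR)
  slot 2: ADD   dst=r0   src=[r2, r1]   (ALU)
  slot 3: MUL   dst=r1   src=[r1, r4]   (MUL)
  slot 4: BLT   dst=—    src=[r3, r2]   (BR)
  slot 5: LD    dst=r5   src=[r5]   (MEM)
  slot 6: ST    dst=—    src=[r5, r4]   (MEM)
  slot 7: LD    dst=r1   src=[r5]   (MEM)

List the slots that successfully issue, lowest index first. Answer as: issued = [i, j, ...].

slot 0 (BR): ISSUE — free A3,Mu1,Ld2,B0 rp6 wp4
slot 1 (BR): stall FU — free A3,Mu1,Ld2,B0 rp6 wp4
slot 2 (ALU): ISSUE — free A2,Mu1,Ld2,B0 rp4 wp3
slot 3 (MUL): ISSUE — free A2,Mu0,Ld2,B0 rp2 wp2
slot 4 (BR): stall FU — free A2,Mu0,Ld2,B0 rp2 wp2
slot 5 (MEM): ISSUE — free A2,Mu0,Ld1,B0 rp1 wp1
slot 6 (MEM): stall RD_PORT — free A2,Mu0,Ld1,B0 rp1 wp1
slot 7 (MEM): stall WAW — free A2,Mu0,Ld1,B0 rp1 wp1

issued = [0, 2, 3, 5]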